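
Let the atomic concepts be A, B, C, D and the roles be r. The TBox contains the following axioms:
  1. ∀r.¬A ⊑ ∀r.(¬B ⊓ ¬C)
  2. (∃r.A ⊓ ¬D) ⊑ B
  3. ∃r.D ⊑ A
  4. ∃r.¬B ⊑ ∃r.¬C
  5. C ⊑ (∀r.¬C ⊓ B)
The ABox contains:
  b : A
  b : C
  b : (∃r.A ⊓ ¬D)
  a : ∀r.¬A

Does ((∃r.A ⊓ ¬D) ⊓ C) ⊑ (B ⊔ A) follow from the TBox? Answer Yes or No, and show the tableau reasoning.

Yes

1. ((∃r.A ⊓ ¬D) ⊓ C) ⊑ (B ⊔ A)  ⇔  (((∃r.A ⊓ ¬D) ⊓ C) ⊓ (¬B ⊓ ¬A)) unsat w.r.t. T
   all branches close; clash {A, ¬A} at x₀
2. Hence ((∃r.A ⊓ ¬D) ⊓ C) ⊑ (B ⊔ A): entailed.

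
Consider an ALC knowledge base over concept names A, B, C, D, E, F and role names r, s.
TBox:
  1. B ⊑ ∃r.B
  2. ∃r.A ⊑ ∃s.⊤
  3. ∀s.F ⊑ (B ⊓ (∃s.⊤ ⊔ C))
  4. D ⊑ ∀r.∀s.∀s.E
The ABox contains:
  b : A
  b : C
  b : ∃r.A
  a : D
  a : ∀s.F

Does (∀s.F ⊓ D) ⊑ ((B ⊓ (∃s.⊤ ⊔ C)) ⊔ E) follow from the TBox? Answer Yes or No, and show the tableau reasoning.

1. (∀s.F ⊓ D) ⊑ ((B ⊓ (∃s.⊤ ⊔ C)) ⊔ E)  ⇔  ((∀s.F ⊓ D) ⊓ ((¬B ⊔ (∀s.⊥ ⊓ ¬C)) ⊓ ¬E)) unsat w.r.t. T
   all branches close; clash ⊥ at an ∃-successor
2. Hence (∀s.F ⊓ D) ⊑ ((B ⊓ (∃s.⊤ ⊔ C)) ⊔ E): entailed.

Yes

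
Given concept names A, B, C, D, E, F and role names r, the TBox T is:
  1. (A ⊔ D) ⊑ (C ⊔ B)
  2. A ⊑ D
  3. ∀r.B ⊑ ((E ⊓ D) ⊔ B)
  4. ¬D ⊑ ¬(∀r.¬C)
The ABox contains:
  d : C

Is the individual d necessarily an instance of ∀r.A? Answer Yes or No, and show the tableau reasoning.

1. d : ∀r.A?  L(d) = {C} ∪ {∃r.¬A}
   open: L(d) ⊇ {C, D, ∃r.¬A, ∃r.¬B} (+ ∃-successors) — d ∉ ∀r.A possible
2. Hence d : ∀r.A: not entailed.

No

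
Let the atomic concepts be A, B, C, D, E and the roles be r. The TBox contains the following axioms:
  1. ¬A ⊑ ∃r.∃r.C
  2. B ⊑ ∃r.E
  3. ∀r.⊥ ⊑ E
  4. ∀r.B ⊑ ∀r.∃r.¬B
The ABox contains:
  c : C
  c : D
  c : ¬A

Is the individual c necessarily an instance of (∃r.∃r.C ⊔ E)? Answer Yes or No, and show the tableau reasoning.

1. c : (∃r.∃r.C ⊔ E)?  L(c) = {C, D, ¬A} ∪ {(∀r.∀r.¬C ⊓ ¬E)}
   clash {E, ¬E} at c — c ∈ (∃r.∃r.C ⊔ E)
2. Hence c : (∃r.∃r.C ⊔ E): entailed.

Yes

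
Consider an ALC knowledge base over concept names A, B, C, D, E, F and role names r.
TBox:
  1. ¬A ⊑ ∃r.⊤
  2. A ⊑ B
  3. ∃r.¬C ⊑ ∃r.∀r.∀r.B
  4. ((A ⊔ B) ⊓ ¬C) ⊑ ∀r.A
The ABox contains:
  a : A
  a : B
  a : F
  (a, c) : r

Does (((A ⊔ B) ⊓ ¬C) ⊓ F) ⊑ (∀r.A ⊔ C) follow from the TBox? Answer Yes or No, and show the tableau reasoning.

Yes

1. (((A ⊔ B) ⊓ ¬C) ⊓ F) ⊑ (∀r.A ⊔ C)  ⇔  ((((A ⊔ B) ⊓ ¬C) ⊓ F) ⊓ (∃r.¬A ⊓ ¬C)) unsat w.r.t. T
   all branches close; clash {A, ¬A} at an ∃-successor
2. Hence (((A ⊔ B) ⊓ ¬C) ⊓ F) ⊑ (∀r.A ⊔ C): entailed.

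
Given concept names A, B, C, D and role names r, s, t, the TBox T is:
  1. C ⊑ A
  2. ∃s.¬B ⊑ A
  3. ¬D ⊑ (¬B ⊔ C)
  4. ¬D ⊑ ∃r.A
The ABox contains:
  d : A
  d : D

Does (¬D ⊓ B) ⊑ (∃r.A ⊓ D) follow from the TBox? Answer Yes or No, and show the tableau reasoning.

No

1. (¬D ⊓ B) ⊑ (∃r.A ⊓ D)  ⇔  ((¬D ⊓ B) ⊓ (∀r.¬A ⊔ ¬D)) unsat w.r.t. T
   apply at x₀: ¬D⊑(¬B ⊔ C); ¬D⊑∃r.A
   open: L(x₀) ⊇ {A, B, C, ¬D, ∃r.A} (+ ∃-successors)
2. Hence (¬D ⊓ B) ⊑ (∃r.A ⊓ D): not entailed.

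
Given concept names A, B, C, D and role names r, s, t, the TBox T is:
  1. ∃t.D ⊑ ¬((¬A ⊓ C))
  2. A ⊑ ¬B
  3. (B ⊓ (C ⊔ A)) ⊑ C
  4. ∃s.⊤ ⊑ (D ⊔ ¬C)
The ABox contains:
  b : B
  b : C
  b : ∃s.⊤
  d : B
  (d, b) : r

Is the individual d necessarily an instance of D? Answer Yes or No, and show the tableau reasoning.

No

1. d : D?  L(d) = {B} ∪ {¬D}
   open: L(d) ⊇ {B, ¬A, ¬C, ¬D, ∀s.⊥, …} — d ∉ D possible
2. Hence d : D: not entailed.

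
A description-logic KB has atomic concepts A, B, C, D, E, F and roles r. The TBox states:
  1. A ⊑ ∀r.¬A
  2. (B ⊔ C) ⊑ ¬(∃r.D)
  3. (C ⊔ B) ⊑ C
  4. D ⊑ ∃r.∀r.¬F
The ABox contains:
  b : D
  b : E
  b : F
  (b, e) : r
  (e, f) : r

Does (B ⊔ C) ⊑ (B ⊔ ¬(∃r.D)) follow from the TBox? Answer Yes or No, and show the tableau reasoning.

1. (B ⊔ C) ⊑ (B ⊔ ¬(∃r.D))  ⇔  ((B ⊔ C) ⊓ (¬B ⊓ ∃r.D)) unsat w.r.t. T
   all branches close; clash {D, ¬D} at an ∃-successor
2. Hence (B ⊔ C) ⊑ (B ⊔ ¬(∃r.D)): entailed.

Yes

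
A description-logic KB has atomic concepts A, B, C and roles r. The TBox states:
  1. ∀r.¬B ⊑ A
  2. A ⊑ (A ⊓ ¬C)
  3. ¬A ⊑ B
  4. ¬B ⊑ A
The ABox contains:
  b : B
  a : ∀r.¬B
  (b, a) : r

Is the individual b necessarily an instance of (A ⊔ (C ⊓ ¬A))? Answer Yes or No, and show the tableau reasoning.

1. b : (A ⊔ (C ⊓ ¬A))?  L(b) = {B} ∪ {(¬A ⊓ (¬C ⊔ A))}
   open: L(b) ⊇ {B, ¬A, ¬C, ∃r.B} (+ ∃-successors) — b ∉ (A ⊔ (C ⊓ ¬A)) possible
2. Hence b : (A ⊔ (C ⊓ ¬A)): not entailed.

No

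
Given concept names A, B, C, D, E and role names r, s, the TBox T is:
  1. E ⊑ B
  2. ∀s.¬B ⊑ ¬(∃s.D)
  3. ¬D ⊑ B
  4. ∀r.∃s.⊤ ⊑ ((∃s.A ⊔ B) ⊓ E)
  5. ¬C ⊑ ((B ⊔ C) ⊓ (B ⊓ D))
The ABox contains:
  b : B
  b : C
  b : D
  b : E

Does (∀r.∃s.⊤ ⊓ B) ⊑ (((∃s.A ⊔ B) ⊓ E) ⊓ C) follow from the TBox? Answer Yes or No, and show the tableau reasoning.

1. (∀r.∃s.⊤ ⊓ B) ⊑ (((∃s.A ⊔ B) ⊓ E) ⊓ C)  ⇔  ((∀r.∃s.⊤ ⊓ B) ⊓ (((∀s.¬A ⊓ ¬B) ⊔ ¬E) ⊔ ¬C)) unsat w.r.t. T
   apply at x₀: ∀r.∃s.⊤⊑((∃s.A ⊔ B) ⊓ E)
   open: L(x₀) ⊇ {B, D, E, ¬C, ∀r.∃s.⊤, …} (+ ∃-successors)
2. Hence (∀r.∃s.⊤ ⊓ B) ⊑ (((∃s.A ⊔ B) ⊓ E) ⊓ C): not entailed.

No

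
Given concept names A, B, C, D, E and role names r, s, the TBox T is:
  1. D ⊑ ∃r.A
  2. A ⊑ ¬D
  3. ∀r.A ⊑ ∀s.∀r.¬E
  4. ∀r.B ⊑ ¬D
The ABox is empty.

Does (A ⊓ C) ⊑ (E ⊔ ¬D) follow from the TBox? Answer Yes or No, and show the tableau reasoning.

1. (A ⊓ C) ⊑ (E ⊔ ¬D)  ⇔  ((A ⊓ C) ⊓ (¬E ⊓ D)) unsat w.r.t. T
   all branches close; clash {D, ¬D} at x₀
2. Hence (A ⊓ C) ⊑ (E ⊔ ¬D): entailed.

Yes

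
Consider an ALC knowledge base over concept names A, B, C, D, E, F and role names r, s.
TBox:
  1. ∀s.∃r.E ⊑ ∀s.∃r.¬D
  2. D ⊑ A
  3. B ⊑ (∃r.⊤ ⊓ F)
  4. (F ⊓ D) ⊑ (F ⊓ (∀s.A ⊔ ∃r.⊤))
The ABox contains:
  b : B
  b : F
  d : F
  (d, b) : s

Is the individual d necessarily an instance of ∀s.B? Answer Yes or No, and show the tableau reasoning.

1. d : ∀s.B?  L(d) = {F} ∪ {∃s.¬B}
   open: L(d) ⊇ {F, ¬B, ¬D, ∃s.¬B, ∃s.∀r.¬E} (+ ∃-successors) — d ∉ ∀s.B possible
2. Hence d : ∀s.B: not entailed.

No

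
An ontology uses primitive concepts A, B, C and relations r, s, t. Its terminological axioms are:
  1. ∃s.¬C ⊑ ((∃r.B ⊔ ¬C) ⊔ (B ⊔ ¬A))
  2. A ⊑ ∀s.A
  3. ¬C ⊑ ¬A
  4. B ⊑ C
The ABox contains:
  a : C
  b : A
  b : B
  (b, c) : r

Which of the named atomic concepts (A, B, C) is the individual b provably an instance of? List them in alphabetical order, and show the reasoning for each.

{A, B, C}

1. b : A?  L(b) = {A, B} ∪ {¬A}
   clash {A, ¬A} at b — b ∈ A
2. b : B?  L(b) = {A, B} ∪ {¬B}
   clash {B, ¬B} at b — b ∈ B
3. b : C?  L(b) = {A, B} ∪ {¬C}
   clash {A, ¬A} at b — b ∈ C
4. Entailed for b: {A, B, C}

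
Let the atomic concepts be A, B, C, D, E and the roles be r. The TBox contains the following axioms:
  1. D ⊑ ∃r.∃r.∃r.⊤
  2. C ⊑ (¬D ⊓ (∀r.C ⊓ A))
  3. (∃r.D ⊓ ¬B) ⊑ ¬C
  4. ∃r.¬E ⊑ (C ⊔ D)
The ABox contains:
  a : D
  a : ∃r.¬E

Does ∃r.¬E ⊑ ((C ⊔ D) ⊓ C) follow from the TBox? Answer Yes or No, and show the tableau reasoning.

1. ∃r.¬E ⊑ ((C ⊔ D) ⊓ C)  ⇔  (∃r.¬E ⊓ ((¬C ⊓ ¬D) ⊔ ¬C)) unsat w.r.t. T
   apply at x₀: ∃r.¬E⊑(C ⊔ D)
   open: L(x₀) ⊇ {D, ¬C, ∃r.¬E, ∃r.∃r.∃r.⊤} (+ ∃-successors)
2. Hence ∃r.¬E ⊑ ((C ⊔ D) ⊓ C): not entailed.

No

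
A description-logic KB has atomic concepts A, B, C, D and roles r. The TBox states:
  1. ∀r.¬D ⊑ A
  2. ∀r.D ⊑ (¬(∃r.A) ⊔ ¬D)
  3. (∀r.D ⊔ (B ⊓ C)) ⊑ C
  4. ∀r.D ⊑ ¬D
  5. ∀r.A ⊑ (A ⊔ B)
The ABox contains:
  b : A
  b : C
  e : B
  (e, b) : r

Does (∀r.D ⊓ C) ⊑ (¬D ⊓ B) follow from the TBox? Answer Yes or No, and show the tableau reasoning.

No

1. (∀r.D ⊓ C) ⊑ (¬D ⊓ B)  ⇔  ((∀r.D ⊓ C) ⊓ (D ⊔ ¬B)) unsat w.r.t. T
   apply at x₀: ∀r.D⊑(¬(∃r.A) ⊔ ¬D); ∀r.D⊑¬D
   open: L(x₀) ⊇ {C, ¬B, ¬D, ∀r.D, ∃r.D, …} (+ ∃-successors)
2. Hence (∀r.D ⊓ C) ⊑ (¬D ⊓ B): not entailed.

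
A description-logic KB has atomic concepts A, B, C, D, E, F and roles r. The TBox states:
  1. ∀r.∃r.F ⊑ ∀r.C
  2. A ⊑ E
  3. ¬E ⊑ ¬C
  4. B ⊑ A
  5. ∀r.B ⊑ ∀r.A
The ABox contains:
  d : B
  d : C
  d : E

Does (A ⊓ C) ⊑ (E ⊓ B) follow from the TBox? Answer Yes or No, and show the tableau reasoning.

No

1. (A ⊓ C) ⊑ (E ⊓ B)  ⇔  ((A ⊓ C) ⊓ (¬E ⊔ ¬B)) unsat w.r.t. T
   apply at x₀: A⊑E
   open: L(x₀) ⊇ {A, C, E, ¬B, ∃r.¬B, …} (+ ∃-successors)
2. Hence (A ⊓ C) ⊑ (E ⊓ B): not entailed.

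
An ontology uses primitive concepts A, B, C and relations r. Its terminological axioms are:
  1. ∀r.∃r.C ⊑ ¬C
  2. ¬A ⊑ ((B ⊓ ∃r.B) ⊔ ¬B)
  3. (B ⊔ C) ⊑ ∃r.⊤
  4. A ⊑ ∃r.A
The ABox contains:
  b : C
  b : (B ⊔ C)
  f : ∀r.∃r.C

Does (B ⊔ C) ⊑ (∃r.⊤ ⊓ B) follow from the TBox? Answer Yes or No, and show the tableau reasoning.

No

1. (B ⊔ C) ⊑ (∃r.⊤ ⊓ B)  ⇔  ((B ⊔ C) ⊓ (∀r.⊥ ⊔ ¬B)) unsat w.r.t. T
   apply at x₀: (B ⊔ C)⊑∃r.⊤
   open: L(x₀) ⊇ {C, ¬A, ¬B, ∃r.∀r.¬C, ∃r.⊤} (+ ∃-successors)
2. Hence (B ⊔ C) ⊑ (∃r.⊤ ⊓ B): not entailed.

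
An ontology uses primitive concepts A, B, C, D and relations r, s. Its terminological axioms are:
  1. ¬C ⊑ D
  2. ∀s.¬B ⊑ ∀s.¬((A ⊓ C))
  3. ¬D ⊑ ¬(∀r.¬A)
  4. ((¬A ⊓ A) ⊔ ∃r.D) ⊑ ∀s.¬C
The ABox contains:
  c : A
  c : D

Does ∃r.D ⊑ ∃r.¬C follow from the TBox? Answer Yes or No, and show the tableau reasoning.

1. ∃r.D ⊑ ∃r.¬C  ⇔  (∃r.D ⊓ ∀r.C) unsat w.r.t. T
   open: L(x₀) ⊇ {C, D, ∀r.C, ∀s.¬C, ∃r.D, …} (+ ∃-successors)
2. Hence ∃r.D ⊑ ∃r.¬C: not entailed.

No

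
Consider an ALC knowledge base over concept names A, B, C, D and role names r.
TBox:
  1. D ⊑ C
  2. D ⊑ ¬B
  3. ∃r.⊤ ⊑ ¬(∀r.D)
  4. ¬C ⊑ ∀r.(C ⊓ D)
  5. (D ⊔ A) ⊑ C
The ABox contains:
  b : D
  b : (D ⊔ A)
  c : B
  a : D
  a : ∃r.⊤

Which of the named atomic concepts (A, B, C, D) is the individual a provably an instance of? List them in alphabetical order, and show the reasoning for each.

{C, D}

1. a : A?  L(a) = {D, ∃r.⊤} ∪ {¬A}
   apply at a: D⊑C; D⊑¬B; ∃r.⊤⊑¬(∀r.D)
   open: L(a) ⊇ {C, D, ¬A, ¬B, ∃r.¬D, …} (+ ∃-successors) — a ∉ A possible
2. a : B?  L(a) = {D, ∃r.⊤} ∪ {¬B}
   apply at a: D⊑C; ∃r.⊤⊑¬(∀r.D)
   open: L(a) ⊇ {C, D, ¬B, ∃r.¬D, ∃r.⊤} (+ ∃-successors) — a ∉ B possible
3. a : C?  L(a) = {D, ∃r.⊤} ∪ {¬C}
   clash {C, ¬C} at a — a ∈ C
4. a : D?  L(a) = {D, ∃r.⊤} ∪ {¬D}
   clash {D, ¬D} at a — a ∈ D
5. Entailed for a: {C, D}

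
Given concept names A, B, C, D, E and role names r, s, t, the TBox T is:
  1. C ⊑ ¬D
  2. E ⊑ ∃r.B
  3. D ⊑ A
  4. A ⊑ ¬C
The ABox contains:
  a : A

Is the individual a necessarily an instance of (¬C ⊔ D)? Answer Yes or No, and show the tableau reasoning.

1. a : (¬C ⊔ D)?  L(a) = {A} ∪ {(C ⊓ ¬D)}
   clash {C, ¬C} at a — a ∈ (¬C ⊔ D)
2. Hence a : (¬C ⊔ D): entailed.

Yes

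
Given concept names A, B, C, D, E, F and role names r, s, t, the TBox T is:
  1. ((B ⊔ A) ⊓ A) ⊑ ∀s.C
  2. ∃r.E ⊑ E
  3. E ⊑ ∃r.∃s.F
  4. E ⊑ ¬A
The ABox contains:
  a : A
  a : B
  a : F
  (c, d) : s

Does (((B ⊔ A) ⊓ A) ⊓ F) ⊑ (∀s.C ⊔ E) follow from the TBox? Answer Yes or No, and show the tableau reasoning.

Yes

1. (((B ⊔ A) ⊓ A) ⊓ F) ⊑ (∀s.C ⊔ E)  ⇔  ((((B ⊔ A) ⊓ A) ⊓ F) ⊓ (∃s.¬C ⊓ ¬E)) unsat w.r.t. T
   all branches close; clash {E, ¬E} at x₀
2. Hence (((B ⊔ A) ⊓ A) ⊓ F) ⊑ (∀s.C ⊔ E): entailed.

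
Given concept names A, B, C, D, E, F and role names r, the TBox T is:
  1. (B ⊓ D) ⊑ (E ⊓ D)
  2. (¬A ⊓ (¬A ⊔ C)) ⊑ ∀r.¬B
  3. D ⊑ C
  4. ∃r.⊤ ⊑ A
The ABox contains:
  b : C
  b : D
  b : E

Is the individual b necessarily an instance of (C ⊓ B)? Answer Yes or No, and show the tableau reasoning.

1. b : (C ⊓ B)?  L(b) = {C, D, E} ∪ {(¬C ⊔ ¬B)}
   open: L(b) ⊇ {A, C, D, E, ¬B, …} — b ∉ (C ⊓ B) possible
2. Hence b : (C ⊓ B): not entailed.

No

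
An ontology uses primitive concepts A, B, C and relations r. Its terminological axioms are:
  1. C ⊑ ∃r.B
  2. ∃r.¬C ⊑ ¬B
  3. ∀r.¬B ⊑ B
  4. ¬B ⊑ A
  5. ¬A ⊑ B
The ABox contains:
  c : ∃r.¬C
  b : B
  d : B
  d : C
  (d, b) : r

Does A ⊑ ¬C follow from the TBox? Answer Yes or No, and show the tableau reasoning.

No

1. A ⊑ ¬C  ⇔  (A ⊓ C) unsat w.r.t. T
   apply at x₀: C⊑∃r.B
   open: L(x₀) ⊇ {A, C, ∀r.C, ∃r.B} (+ ∃-successors)
2. Hence A ⊑ ¬C: not entailed.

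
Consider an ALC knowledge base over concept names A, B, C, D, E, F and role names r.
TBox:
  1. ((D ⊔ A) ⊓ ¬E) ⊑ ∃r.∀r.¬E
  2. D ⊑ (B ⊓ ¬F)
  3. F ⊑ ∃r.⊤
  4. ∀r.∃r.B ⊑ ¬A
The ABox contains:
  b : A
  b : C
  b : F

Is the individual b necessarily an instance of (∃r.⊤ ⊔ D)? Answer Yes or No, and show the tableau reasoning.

1. b : (∃r.⊤ ⊔ D)?  L(b) = {A, C, F} ∪ {(∀r.⊥ ⊓ ¬D)}
   clash {A, ¬A} at b — b ∈ (∃r.⊤ ⊔ D)
2. Hence b : (∃r.⊤ ⊔ D): entailed.

Yes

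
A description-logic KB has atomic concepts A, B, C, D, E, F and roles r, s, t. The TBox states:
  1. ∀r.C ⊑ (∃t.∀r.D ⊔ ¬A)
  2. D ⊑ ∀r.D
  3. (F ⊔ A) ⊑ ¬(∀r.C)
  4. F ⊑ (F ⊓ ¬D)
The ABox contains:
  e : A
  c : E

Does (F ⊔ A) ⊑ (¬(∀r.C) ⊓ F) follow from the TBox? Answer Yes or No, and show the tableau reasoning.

1. (F ⊔ A) ⊑ (¬(∀r.C) ⊓ F)  ⇔  ((F ⊔ A) ⊓ (∀r.C ⊔ ¬F)) unsat w.r.t. T
   apply at x₀: (F ⊔ A)⊑¬(∀r.C)
   open: L(x₀) ⊇ {A, ¬D, ¬F, ∃r.¬C} (+ ∃-successors)
2. Hence (F ⊔ A) ⊑ (¬(∀r.C) ⊓ F): not entailed.

No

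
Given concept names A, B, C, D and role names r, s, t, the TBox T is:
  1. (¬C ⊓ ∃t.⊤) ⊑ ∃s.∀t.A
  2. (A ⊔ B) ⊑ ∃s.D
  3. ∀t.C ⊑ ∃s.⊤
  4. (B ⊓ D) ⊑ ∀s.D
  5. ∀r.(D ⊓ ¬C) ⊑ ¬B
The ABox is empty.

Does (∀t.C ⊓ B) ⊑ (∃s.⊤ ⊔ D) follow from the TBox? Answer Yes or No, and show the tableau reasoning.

1. (∀t.C ⊓ B) ⊑ (∃s.⊤ ⊔ D)  ⇔  ((∀t.C ⊓ B) ⊓ (∀s.⊥ ⊓ ¬D)) unsat w.r.t. T
   all branches close; clash {B, ¬B} at x₀
2. Hence (∀t.C ⊓ B) ⊑ (∃s.⊤ ⊔ D): entailed.

Yes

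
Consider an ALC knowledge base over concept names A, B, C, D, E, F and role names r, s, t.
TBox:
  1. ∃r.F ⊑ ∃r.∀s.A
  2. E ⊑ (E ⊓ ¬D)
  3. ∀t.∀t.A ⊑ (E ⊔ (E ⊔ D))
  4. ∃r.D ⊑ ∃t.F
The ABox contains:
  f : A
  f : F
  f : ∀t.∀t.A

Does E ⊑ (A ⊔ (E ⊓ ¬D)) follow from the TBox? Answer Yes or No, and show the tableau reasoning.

1. E ⊑ (A ⊔ (E ⊓ ¬D))  ⇔  (E ⊓ (¬A ⊓ (¬E ⊔ D))) unsat w.r.t. T
   all branches close; clash {D, ¬D} at x₀
2. Hence E ⊑ (A ⊔ (E ⊓ ¬D)): entailed.

Yes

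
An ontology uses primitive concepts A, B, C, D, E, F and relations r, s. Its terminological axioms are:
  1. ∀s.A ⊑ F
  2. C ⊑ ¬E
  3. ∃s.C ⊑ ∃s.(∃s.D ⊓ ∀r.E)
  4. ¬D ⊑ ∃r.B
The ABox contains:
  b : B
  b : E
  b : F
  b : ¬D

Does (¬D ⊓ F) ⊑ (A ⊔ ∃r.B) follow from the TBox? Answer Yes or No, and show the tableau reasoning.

Yes

1. (¬D ⊓ F) ⊑ (A ⊔ ∃r.B)  ⇔  ((¬D ⊓ F) ⊓ (¬A ⊓ ∀r.¬B)) unsat w.r.t. T
   all branches close; clash {B, ¬B} at an ∃-successor
2. Hence (¬D ⊓ F) ⊑ (A ⊔ ∃r.B): entailed.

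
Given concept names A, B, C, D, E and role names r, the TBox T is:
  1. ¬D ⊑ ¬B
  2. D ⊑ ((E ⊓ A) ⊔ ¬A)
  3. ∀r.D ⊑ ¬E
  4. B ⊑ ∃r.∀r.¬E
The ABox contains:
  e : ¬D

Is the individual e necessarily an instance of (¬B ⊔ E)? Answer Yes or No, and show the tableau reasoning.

Yes

1. e : (¬B ⊔ E)?  L(e) = {¬D} ∪ {(B ⊓ ¬E)}
   clash {B, ¬B} at e — e ∈ (¬B ⊔ E)
2. Hence e : (¬B ⊔ E): entailed.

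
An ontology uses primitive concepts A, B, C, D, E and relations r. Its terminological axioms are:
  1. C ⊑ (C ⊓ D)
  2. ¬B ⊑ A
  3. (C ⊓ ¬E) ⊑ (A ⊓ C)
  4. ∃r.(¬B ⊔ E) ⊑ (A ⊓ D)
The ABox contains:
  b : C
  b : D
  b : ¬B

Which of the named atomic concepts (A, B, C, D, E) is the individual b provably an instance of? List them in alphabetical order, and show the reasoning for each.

{A, C, D}

1. b : A?  L(b) = {C, D, ¬B} ∪ {¬A}
   clash {A, ¬A} at b — b ∈ A
2. b : B?  L(b) = {C, D, ¬B} ∪ {¬B}
   apply at b: C⊑(C ⊓ D); ¬B⊑A
   open: L(b) ⊇ {A, C, D, E, ¬B, …} — b ∉ B possible
3. b : C?  L(b) = {C, D, ¬B} ∪ {¬C}
   clash {C, ¬C} at b — b ∈ C
4. b : D?  L(b) = {C, D, ¬B} ∪ {¬D}
   clash {D, ¬D} at b — b ∈ D
5. b : E?  L(b) = {C, D, ¬B} ∪ {¬E}
   apply at b: C⊑(C ⊓ D); ¬B⊑A
   open: L(b) ⊇ {A, C, D, ¬B, ¬E, …} — b ∉ E possible
6. Entailed for b: {A, C, D}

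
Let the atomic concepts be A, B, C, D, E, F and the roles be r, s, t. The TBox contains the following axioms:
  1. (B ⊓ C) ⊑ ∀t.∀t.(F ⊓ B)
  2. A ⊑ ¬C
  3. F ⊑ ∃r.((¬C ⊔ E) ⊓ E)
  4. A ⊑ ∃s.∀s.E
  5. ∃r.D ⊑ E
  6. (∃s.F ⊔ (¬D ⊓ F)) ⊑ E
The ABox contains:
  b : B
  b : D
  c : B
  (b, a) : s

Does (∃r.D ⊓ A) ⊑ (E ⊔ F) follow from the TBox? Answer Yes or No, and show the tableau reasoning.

Yes

1. (∃r.D ⊓ A) ⊑ (E ⊔ F)  ⇔  ((∃r.D ⊓ A) ⊓ (¬E ⊓ ¬F)) unsat w.r.t. T
   all branches close; clash {E, ¬E} at x₀
2. Hence (∃r.D ⊓ A) ⊑ (E ⊔ F): entailed.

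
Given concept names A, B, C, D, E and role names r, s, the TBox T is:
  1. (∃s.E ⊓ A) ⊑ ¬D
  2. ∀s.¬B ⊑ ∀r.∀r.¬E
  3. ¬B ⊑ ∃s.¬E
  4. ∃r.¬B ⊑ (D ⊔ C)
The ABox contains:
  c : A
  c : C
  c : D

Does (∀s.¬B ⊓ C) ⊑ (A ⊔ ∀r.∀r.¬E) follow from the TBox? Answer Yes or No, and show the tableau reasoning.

1. (∀s.¬B ⊓ C) ⊑ (A ⊔ ∀r.∀r.¬E)  ⇔  ((∀s.¬B ⊓ C) ⊓ (¬A ⊓ ∃r.∃r.E)) unsat w.r.t. T
   all branches close; clash {E, ¬E} at an ∃-successor
2. Hence (∀s.¬B ⊓ C) ⊑ (A ⊔ ∀r.∀r.¬E): entailed.

Yes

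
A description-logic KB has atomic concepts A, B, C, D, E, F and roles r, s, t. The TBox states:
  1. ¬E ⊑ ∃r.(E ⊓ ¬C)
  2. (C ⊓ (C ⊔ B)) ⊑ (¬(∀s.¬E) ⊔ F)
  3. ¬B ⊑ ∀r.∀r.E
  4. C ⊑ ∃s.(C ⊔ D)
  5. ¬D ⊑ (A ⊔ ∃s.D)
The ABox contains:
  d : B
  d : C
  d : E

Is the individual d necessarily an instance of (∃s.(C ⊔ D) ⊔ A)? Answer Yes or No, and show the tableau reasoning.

1. d : (∃s.(C ⊔ D) ⊔ A)?  L(d) = {B, C, E} ∪ {(∀s.(¬C ⊓ ¬D) ⊓ ¬A)}
   clash {D, ¬D} at an ∃-successor — d ∈ (∃s.(C ⊔ D) ⊔ A)
2. Hence d : (∃s.(C ⊔ D) ⊔ A): entailed.

Yes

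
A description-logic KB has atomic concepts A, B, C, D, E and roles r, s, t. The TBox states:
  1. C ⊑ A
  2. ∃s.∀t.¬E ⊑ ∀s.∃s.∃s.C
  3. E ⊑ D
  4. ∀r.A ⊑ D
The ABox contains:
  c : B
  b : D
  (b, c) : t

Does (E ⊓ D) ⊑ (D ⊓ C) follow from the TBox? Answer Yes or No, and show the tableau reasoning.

No

1. (E ⊓ D) ⊑ (D ⊓ C)  ⇔  ((E ⊓ D) ⊓ (¬D ⊔ ¬C)) unsat w.r.t. T
   open: L(x₀) ⊇ {D, E, ¬C, ∀s.∃t.E}
2. Hence (E ⊓ D) ⊑ (D ⊓ C): not entailed.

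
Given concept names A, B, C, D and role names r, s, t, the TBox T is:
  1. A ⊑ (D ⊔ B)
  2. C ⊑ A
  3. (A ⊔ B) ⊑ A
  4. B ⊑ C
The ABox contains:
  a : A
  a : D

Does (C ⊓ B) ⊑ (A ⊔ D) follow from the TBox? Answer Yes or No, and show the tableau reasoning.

1. (C ⊓ B) ⊑ (A ⊔ D)  ⇔  ((C ⊓ B) ⊓ (¬A ⊓ ¬D)) unsat w.r.t. T
   all branches close; clash {A, ¬A} at x₀
2. Hence (C ⊓ B) ⊑ (A ⊔ D): entailed.

Yes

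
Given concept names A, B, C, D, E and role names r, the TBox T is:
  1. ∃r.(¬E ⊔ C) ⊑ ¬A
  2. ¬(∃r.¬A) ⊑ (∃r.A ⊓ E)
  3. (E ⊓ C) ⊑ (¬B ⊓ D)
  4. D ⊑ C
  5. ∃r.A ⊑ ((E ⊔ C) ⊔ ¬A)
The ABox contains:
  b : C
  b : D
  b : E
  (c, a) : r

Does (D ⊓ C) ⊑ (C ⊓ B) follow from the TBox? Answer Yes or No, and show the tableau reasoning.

No

1. (D ⊓ C) ⊑ (C ⊓ B)  ⇔  ((D ⊓ C) ⊓ (¬C ⊔ ¬B)) unsat w.r.t. T
   open: L(x₀) ⊇ {C, D, ¬B, ¬E, ∀r.(E ⊓ ¬C), …} (+ ∃-successors)
2. Hence (D ⊓ C) ⊑ (C ⊓ B): not entailed.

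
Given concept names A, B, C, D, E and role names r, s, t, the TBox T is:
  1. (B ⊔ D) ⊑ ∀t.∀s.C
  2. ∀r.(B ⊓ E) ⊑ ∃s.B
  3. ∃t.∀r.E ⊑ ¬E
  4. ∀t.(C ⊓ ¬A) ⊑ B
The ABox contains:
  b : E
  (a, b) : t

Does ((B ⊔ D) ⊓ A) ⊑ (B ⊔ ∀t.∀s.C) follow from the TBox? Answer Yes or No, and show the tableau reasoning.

1. ((B ⊔ D) ⊓ A) ⊑ (B ⊔ ∀t.∀s.C)  ⇔  (((B ⊔ D) ⊓ A) ⊓ (¬B ⊓ ∃t.∃s.¬C)) unsat w.r.t. T
   all branches close; clash {B, ¬B} at x₀
2. Hence ((B ⊔ D) ⊓ A) ⊑ (B ⊔ ∀t.∀s.C): entailed.

Yes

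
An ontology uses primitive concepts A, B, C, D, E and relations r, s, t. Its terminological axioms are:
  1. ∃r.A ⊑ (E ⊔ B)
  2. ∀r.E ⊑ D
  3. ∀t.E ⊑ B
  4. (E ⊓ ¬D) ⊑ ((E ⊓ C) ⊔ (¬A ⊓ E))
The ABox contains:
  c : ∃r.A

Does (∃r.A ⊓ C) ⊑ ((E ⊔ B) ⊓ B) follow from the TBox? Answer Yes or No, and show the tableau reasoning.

No

1. (∃r.A ⊓ C) ⊑ ((E ⊔ B) ⊓ B)  ⇔  ((∃r.A ⊓ C) ⊓ ((¬E ⊓ ¬B) ⊔ ¬B)) unsat w.r.t. T
   apply at x₀: ∃r.A⊑(E ⊔ B)
   open: L(x₀) ⊇ {C, D, E, ¬B, ∃r.A, …} (+ ∃-successors)
2. Hence (∃r.A ⊓ C) ⊑ ((E ⊔ B) ⊓ B): not entailed.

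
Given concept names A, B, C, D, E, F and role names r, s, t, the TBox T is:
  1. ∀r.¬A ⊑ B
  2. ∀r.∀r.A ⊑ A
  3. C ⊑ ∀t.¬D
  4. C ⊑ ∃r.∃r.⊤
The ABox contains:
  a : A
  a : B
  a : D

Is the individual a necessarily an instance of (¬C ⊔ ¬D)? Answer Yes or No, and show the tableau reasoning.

1. a : (¬C ⊔ ¬D)?  L(a) = {A, B, D} ∪ {(C ⊓ D)}
   apply at a: C⊑∀t.¬D; C⊑∃r.∃r.⊤
   open: L(a) ⊇ {A, B, C, D, ∀t.¬D, …} (+ ∃-successors) — a ∉ (¬C ⊔ ¬D) possible
2. Hence a : (¬C ⊔ ¬D): not entailed.

No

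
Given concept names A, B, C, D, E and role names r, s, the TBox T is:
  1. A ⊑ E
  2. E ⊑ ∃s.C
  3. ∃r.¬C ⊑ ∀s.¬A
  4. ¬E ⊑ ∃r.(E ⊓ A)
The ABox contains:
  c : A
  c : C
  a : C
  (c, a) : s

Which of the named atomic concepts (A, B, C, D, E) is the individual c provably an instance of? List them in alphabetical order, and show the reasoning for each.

1. c : A?  L(c) = {A, C} ∪ {¬A}
   clash {A, ¬A} at c — c ∈ A
2. c : B?  L(c) = {A, C} ∪ {¬B}
   apply at c: A⊑E
   open: L(c) ⊇ {A, C, E, ¬B, ∀r.C, …} (+ ∃-successors) — c ∉ B possible
3. c : C?  L(c) = {A, C} ∪ {¬C}
   clash {C, ¬C} at c — c ∈ C
4. c : D?  L(c) = {A, C} ∪ {¬D}
   apply at c: A⊑E
   open: L(c) ⊇ {A, C, E, ¬D, ∀r.C, …} (+ ∃-successors) — c ∉ D possible
5. c : E?  L(c) = {A, C} ∪ {¬E}
   clash {E, ¬E} at c — c ∈ E
6. Entailed for c: {A, C, E}

{A, C, E}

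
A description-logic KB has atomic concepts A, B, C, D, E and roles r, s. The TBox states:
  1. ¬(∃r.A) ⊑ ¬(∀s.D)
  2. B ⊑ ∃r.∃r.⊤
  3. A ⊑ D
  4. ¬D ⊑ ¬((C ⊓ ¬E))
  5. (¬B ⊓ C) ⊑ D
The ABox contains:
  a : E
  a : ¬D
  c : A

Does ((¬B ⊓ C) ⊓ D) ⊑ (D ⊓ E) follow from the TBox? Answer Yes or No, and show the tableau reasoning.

No

1. ((¬B ⊓ C) ⊓ D) ⊑ (D ⊓ E)  ⇔  (((¬B ⊓ C) ⊓ D) ⊓ (¬D ⊔ ¬E)) unsat w.r.t. T
   open: L(x₀) ⊇ {C, D, ¬B, ¬E, ∃r.A} (+ ∃-successors)
2. Hence ((¬B ⊓ C) ⊓ D) ⊑ (D ⊓ E): not entailed.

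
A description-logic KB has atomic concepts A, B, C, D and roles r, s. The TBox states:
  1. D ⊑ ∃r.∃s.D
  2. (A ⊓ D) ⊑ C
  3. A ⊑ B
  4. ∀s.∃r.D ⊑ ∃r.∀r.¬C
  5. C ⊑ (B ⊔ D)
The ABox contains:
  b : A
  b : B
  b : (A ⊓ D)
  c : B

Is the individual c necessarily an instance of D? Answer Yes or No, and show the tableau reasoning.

No

1. c : D?  L(c) = {B} ∪ {¬D}
   open: L(c) ⊇ {B, ¬C, ¬D, ∃s.∀r.¬D} (+ ∃-successors) — c ∉ D possible
2. Hence c : D: not entailed.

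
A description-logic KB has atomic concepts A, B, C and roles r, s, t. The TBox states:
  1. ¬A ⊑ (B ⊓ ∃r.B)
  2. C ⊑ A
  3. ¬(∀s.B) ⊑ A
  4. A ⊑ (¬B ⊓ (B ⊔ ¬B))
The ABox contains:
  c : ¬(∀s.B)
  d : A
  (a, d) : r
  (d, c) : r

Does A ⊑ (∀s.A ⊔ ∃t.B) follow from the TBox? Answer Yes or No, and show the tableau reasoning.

1. A ⊑ (∀s.A ⊔ ∃t.B)  ⇔  (A ⊓ (∃s.¬A ⊓ ∀t.¬B)) unsat w.r.t. T
   apply at x₀: A⊑(¬B ⊓ (B ⊔ ¬B))
   open: L(x₀) ⊇ {A, ¬B, ∀t.¬B, ∃s.¬A} (+ ∃-successors)
2. Hence A ⊑ (∀s.A ⊔ ∃t.B): not entailed.

No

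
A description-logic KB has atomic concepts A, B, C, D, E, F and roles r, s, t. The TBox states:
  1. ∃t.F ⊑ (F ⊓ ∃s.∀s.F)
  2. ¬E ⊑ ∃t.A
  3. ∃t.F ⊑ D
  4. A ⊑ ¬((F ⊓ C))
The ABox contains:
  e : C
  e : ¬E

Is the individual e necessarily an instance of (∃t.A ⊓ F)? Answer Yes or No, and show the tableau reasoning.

No

1. e : (∃t.A ⊓ F)?  L(e) = {C, ¬E} ∪ {(∀t.¬A ⊔ ¬F)}
   apply at e: ¬E⊑∃t.A
   open: L(e) ⊇ {C, ¬A, ¬E, ¬F, ∀t.¬F, …} (+ ∃-successors) — e ∉ (∃t.A ⊓ F) possible
2. Hence e : (∃t.A ⊓ F): not entailed.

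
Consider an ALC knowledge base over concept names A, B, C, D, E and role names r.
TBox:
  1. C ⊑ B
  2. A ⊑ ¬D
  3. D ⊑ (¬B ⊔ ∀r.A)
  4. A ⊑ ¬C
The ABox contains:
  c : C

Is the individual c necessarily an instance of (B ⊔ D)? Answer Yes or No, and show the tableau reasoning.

1. c : (B ⊔ D)?  L(c) = {C} ∪ {(¬B ⊓ ¬D)}
   clash {C, ¬C} at c — c ∈ (B ⊔ D)
2. Hence c : (B ⊔ D): entailed.

Yes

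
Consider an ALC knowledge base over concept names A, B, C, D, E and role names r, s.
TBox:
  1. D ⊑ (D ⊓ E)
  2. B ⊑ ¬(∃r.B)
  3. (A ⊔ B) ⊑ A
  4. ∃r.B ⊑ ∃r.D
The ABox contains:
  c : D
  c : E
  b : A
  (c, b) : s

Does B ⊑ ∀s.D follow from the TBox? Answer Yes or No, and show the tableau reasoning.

1. B ⊑ ∀s.D  ⇔  (B ⊓ ∃s.¬D) unsat w.r.t. T
   apply at x₀: B⊑¬(∃r.B)
   open: L(x₀) ⊇ {A, B, ¬D, ∀r.¬B, ∃s.¬D} (+ ∃-successors)
2. Hence B ⊑ ∀s.D: not entailed.

No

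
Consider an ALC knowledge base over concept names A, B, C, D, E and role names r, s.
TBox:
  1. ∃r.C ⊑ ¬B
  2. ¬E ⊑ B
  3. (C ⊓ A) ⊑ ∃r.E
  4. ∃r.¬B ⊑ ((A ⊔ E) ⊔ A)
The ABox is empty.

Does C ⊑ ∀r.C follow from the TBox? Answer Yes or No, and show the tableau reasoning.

1. C ⊑ ∀r.C  ⇔  (C ⊓ ∃r.¬C) unsat w.r.t. T
   open: L(x₀) ⊇ {C, E, ¬A, ∀r.B, ∀r.¬C, …} (+ ∃-successors)
2. Hence C ⊑ ∀r.C: not entailed.

No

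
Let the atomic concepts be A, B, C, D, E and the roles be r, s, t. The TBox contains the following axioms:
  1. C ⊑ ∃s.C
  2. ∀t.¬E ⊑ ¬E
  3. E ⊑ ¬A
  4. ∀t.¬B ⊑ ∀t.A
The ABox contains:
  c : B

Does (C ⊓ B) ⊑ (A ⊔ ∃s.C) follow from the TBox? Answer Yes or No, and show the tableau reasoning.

Yes

1. (C ⊓ B) ⊑ (A ⊔ ∃s.C)  ⇔  ((C ⊓ B) ⊓ (¬A ⊓ ∀s.¬C)) unsat w.r.t. T
   all branches close; clash {C, ¬C} at an ∃-successor
2. Hence (C ⊓ B) ⊑ (A ⊔ ∃s.C): entailed.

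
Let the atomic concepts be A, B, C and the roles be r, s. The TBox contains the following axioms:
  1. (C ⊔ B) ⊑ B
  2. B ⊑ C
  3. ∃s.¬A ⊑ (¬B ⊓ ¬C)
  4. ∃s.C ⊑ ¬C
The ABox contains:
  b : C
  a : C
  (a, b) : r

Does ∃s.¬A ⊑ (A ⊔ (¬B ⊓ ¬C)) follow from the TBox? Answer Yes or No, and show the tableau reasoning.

1. ∃s.¬A ⊑ (A ⊔ (¬B ⊓ ¬C))  ⇔  (∃s.¬A ⊓ (¬A ⊓ (B ⊔ C))) unsat w.r.t. T
   all branches close; clash {B, ¬B} at x₀
2. Hence ∃s.¬A ⊑ (A ⊔ (¬B ⊓ ¬C)): entailed.

Yes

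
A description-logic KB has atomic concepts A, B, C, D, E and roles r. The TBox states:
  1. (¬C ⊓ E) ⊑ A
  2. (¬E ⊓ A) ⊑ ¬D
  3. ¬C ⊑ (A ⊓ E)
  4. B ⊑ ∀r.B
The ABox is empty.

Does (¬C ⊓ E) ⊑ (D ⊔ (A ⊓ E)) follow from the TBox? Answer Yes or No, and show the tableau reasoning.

Yes

1. (¬C ⊓ E) ⊑ (D ⊔ (A ⊓ E))  ⇔  ((¬C ⊓ E) ⊓ (¬D ⊓ (¬A ⊔ ¬E))) unsat w.r.t. T
   all branches close; clash {E, ¬E} at x₀
2. Hence (¬C ⊓ E) ⊑ (D ⊔ (A ⊓ E)): entailed.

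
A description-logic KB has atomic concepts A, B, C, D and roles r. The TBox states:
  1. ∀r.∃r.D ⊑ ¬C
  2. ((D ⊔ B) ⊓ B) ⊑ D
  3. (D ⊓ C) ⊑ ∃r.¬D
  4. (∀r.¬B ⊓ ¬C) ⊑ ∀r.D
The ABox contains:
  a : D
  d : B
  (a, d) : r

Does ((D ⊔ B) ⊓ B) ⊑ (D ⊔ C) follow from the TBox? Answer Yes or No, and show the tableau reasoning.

Yes

1. ((D ⊔ B) ⊓ B) ⊑ (D ⊔ C)  ⇔  (((D ⊔ B) ⊓ B) ⊓ (¬D ⊓ ¬C)) unsat w.r.t. T
   all branches close; clash {D, ¬D} at x₀
2. Hence ((D ⊔ B) ⊓ B) ⊑ (D ⊔ C): entailed.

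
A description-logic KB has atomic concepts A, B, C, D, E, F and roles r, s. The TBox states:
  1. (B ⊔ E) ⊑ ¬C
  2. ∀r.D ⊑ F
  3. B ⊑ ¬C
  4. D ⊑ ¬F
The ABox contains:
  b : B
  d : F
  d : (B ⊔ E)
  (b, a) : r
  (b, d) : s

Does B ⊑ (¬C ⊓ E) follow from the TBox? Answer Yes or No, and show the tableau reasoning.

1. B ⊑ (¬C ⊓ E)  ⇔  (B ⊓ (C ⊔ ¬E)) unsat w.r.t. T
   apply at x₀: B⊑¬C
   open: L(x₀) ⊇ {B, ¬C, ¬D, ¬E, ∃r.¬D} (+ ∃-successors)
2. Hence B ⊑ (¬C ⊓ E): not entailed.

No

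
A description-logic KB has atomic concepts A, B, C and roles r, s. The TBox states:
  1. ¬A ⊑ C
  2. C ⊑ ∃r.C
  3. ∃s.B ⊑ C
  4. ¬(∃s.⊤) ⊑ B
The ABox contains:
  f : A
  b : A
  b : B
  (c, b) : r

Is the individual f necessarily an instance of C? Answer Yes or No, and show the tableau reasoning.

1. f : C?  L(f) = {A} ∪ {¬C}
   open: L(f) ⊇ {A, ¬C, ∀s.¬B, ∃s.⊤} (+ ∃-successors) — f ∉ C possible
2. Hence f : C: not entailed.

No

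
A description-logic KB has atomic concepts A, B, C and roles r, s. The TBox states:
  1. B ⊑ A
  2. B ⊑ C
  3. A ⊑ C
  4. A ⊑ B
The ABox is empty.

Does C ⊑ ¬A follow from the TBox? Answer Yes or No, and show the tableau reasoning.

No

1. C ⊑ ¬A  ⇔  (C ⊓ A) unsat w.r.t. T
   apply at x₀: A⊑B
   open: L(x₀) ⊇ {A, B, C}
2. Hence C ⊑ ¬A: not entailed.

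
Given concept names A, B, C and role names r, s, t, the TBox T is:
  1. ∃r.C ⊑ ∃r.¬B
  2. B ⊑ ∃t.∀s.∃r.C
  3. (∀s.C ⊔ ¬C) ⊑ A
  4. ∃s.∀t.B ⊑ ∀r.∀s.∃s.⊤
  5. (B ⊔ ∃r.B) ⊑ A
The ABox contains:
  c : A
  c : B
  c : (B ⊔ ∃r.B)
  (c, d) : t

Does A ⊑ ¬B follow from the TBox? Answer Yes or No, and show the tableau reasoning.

No

1. A ⊑ ¬B  ⇔  (A ⊓ B) unsat w.r.t. T
   apply at x₀: B⊑∃t.∀s.∃r.C
   open: L(x₀) ⊇ {A, B, ∀r.¬C, ∀s.∃t.¬B, ∃t.∀s.∃r.C} (+ ∃-successors)
2. Hence A ⊑ ¬B: not entailed.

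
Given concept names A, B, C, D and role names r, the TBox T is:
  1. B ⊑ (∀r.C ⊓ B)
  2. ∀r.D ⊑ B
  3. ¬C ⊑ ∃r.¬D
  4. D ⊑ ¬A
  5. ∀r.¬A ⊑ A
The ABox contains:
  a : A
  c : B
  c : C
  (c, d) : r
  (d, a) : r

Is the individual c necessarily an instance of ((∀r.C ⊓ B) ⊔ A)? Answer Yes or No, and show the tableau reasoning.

1. c : ((∀r.C ⊓ B) ⊔ A)?  L(c) = {B, C} ∪ {((∃r.¬C ⊔ ¬B) ⊓ ¬A)}
   clash {A, ¬A} at c — c ∈ ((∀r.C ⊓ B) ⊔ A)
2. Hence c : ((∀r.C ⊓ B) ⊔ A): entailed.

Yes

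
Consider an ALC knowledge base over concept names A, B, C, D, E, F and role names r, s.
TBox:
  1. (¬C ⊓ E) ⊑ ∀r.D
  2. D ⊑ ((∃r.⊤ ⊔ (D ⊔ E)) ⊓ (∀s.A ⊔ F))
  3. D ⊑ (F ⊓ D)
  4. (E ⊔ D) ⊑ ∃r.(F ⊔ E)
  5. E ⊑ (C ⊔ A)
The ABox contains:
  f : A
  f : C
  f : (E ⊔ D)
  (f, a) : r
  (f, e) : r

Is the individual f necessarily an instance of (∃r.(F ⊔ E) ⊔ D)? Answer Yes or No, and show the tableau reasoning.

1. f : (∃r.(F ⊔ E) ⊔ D)?  L(f) = {A, C, (E ⊔ D)} ∪ {(∀r.(¬F ⊓ ¬E) ⊓ ¬D)}
   clash {D, ¬D} at f — f ∈ (∃r.(F ⊔ E) ⊔ D)
2. Hence f : (∃r.(F ⊔ E) ⊔ D): entailed.

Yes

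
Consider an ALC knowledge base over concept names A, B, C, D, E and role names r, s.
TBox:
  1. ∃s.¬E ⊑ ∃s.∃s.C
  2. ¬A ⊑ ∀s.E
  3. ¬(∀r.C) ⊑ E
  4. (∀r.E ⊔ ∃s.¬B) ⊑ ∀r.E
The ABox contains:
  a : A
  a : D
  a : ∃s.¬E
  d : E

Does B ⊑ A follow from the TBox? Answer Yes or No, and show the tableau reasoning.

1. B ⊑ A  ⇔  (B ⊓ ¬A) unsat w.r.t. T
   apply at x₀: ¬A⊑∀s.E
   open: L(x₀) ⊇ {B, ¬A, ∀r.C, ∀s.B, ∀s.E, …} (+ ∃-successors)
2. Hence B ⊑ A: not entailed.

No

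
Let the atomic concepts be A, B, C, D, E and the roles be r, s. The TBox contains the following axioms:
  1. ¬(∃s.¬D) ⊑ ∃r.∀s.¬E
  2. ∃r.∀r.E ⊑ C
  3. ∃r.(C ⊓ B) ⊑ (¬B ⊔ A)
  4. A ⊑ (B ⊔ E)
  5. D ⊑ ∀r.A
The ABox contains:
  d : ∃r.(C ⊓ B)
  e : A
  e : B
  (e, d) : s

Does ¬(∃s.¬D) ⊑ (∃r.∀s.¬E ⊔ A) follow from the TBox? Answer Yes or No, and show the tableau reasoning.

1. ¬(∃s.¬D) ⊑ (∃r.∀s.¬E ⊔ A)  ⇔  (∀s.D ⊓ (∀r.∃s.E ⊓ ¬A)) unsat w.r.t. T
   all branches close; clash {A, ¬A} at x₀
2. Hence ¬(∃s.¬D) ⊑ (∃r.∀s.¬E ⊔ A): entailed.

Yes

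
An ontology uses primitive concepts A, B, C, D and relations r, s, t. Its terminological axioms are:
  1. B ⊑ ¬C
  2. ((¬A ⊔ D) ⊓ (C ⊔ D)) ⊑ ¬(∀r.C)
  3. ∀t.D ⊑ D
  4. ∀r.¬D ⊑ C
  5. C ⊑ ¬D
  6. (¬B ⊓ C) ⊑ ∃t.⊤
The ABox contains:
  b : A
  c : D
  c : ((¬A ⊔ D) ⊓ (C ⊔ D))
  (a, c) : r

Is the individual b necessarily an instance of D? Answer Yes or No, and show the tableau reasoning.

1. b : D?  L(b) = {A} ∪ {¬D}
   open: L(b) ⊇ {A, ¬B, ¬C, ¬D, ∃r.D, …} (+ ∃-successors) — b ∉ D possible
2. Hence b : D: not entailed.

No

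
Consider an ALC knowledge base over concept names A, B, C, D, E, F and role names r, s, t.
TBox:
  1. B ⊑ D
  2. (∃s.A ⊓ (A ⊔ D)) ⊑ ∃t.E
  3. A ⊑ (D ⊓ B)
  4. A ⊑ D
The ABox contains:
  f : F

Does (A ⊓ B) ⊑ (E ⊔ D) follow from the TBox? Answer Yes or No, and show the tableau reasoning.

1. (A ⊓ B) ⊑ (E ⊔ D)  ⇔  ((A ⊓ B) ⊓ (¬E ⊓ ¬D)) unsat w.r.t. T
   all branches close; clash {D, ¬D} at x₀
2. Hence (A ⊓ B) ⊑ (E ⊔ D): entailed.

Yes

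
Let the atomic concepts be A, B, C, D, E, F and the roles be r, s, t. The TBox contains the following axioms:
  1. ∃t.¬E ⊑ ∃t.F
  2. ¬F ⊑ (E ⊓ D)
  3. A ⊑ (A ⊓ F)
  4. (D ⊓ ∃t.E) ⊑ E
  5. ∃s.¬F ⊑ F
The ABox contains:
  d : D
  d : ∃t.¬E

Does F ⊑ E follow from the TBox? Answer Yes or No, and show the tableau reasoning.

1. F ⊑ E  ⇔  (F ⊓ ¬E) unsat w.r.t. T
   open: L(x₀) ⊇ {F, ¬A, ¬D, ¬E, ∀t.E}
2. Hence F ⊑ E: not entailed.

No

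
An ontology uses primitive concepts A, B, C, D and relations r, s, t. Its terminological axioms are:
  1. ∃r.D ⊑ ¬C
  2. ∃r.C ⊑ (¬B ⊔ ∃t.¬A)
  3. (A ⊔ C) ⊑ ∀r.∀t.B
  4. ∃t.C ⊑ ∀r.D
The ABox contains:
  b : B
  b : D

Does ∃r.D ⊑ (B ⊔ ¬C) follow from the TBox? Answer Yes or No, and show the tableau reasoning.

1. ∃r.D ⊑ (B ⊔ ¬C)  ⇔  (∃r.D ⊓ (¬B ⊓ C)) unsat w.r.t. T
   all branches close; clash {C, ¬C} at x₀
2. Hence ∃r.D ⊑ (B ⊔ ¬C): entailed.

Yes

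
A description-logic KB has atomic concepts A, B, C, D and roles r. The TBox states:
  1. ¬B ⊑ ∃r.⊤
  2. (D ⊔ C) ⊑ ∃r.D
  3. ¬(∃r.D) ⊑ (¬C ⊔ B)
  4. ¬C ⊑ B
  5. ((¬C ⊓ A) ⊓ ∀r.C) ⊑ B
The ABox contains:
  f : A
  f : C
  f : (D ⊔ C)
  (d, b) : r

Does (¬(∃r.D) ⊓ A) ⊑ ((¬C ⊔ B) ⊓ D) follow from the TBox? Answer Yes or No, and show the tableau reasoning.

1. (¬(∃r.D) ⊓ A) ⊑ ((¬C ⊔ B) ⊓ D)  ⇔  ((∀r.¬D ⊓ A) ⊓ ((C ⊓ ¬B) ⊔ ¬D)) unsat w.r.t. T
   apply at x₀: ¬(∃r.D)⊑(¬C ⊔ B)
   open: L(x₀) ⊇ {A, B, ¬C, ¬D, ∀r.¬D}
2. Hence (¬(∃r.D) ⊓ A) ⊑ ((¬C ⊔ B) ⊓ D): not entailed.

No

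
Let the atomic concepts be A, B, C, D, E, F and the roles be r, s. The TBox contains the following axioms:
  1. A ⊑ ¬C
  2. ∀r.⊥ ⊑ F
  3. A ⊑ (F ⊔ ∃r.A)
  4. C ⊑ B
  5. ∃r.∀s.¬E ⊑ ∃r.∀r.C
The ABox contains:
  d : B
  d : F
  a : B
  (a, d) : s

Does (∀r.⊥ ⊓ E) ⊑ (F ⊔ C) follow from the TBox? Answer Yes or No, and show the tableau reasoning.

1. (∀r.⊥ ⊓ E) ⊑ (F ⊔ C)  ⇔  ((∀r.⊥ ⊓ E) ⊓ (¬F ⊓ ¬C)) unsat w.r.t. T
   all branches close; clash {F, ¬F} at x₀
2. Hence (∀r.⊥ ⊓ E) ⊑ (F ⊔ C): entailed.

Yes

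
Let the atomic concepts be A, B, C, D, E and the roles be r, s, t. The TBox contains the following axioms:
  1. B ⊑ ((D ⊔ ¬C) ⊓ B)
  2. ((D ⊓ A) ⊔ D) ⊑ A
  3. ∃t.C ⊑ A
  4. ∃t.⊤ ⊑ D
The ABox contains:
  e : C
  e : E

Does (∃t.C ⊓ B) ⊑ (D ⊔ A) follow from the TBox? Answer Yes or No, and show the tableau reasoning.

Yes

1. (∃t.C ⊓ B) ⊑ (D ⊔ A)  ⇔  ((∃t.C ⊓ B) ⊓ (¬D ⊓ ¬A)) unsat w.r.t. T
   all branches close; clash {D, ¬D} at x₀
2. Hence (∃t.C ⊓ B) ⊑ (D ⊔ A): entailed.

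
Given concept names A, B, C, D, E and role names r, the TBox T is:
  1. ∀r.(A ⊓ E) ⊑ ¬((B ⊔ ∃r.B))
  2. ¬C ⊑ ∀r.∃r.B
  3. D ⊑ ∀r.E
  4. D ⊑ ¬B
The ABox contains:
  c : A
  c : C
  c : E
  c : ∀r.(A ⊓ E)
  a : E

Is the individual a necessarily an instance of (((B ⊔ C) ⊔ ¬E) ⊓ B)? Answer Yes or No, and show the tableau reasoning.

1. a : (((B ⊔ C) ⊔ ¬E) ⊓ B)?  L(a) = {E} ∪ {(((¬B ⊓ ¬C) ⊓ E) ⊔ ¬B)}
   open: L(a) ⊇ {C, E, ¬B, ¬D, ∃r.(¬A ⊔ ¬E)} (+ ∃-successors) — a ∉ (((B ⊔ C) ⊔ ¬E) ⊓ B) possible
2. Hence a : (((B ⊔ C) ⊔ ¬E) ⊓ B): not entailed.

No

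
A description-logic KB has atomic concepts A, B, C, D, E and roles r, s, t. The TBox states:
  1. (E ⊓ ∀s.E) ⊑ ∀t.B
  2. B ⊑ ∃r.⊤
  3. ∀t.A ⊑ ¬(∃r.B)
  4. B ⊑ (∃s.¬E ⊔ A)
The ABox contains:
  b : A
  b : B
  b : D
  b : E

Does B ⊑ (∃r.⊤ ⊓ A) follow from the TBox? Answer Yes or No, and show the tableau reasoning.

No

1. B ⊑ (∃r.⊤ ⊓ A)  ⇔  (B ⊓ (∀r.⊥ ⊔ ¬A)) unsat w.r.t. T
   apply at x₀: B⊑∃r.⊤; B⊑(∃s.¬E ⊔ A)
   open: L(x₀) ⊇ {B, ¬A, ¬E, ∃r.⊤, ∃s.¬E, …} (+ ∃-successors)
2. Hence B ⊑ (∃r.⊤ ⊓ A): not entailed.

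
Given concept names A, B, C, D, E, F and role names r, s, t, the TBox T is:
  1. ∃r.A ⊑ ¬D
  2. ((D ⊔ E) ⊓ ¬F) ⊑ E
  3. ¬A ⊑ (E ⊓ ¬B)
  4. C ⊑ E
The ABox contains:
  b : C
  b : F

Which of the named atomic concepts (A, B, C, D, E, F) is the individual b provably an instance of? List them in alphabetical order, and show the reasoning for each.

1. b : A?  L(b) = {C, F} ∪ {¬A}
   apply at b: ¬A⊑(E ⊓ ¬B); C⊑E
   open: L(b) ⊇ {C, E, F, ¬A, ¬B, …} — b ∉ A possible
2. b : B?  L(b) = {C, F} ∪ {¬B}
   apply at b: C⊑E
   open: L(b) ⊇ {A, C, E, F, ¬B, …} — b ∉ B possible
3. b : C?  L(b) = {C, F} ∪ {¬C}
   clash {C, ¬C} at b — b ∈ C
4. b : D?  L(b) = {C, F} ∪ {¬D}
   apply at b: C⊑E
   open: L(b) ⊇ {A, C, E, F, ¬D} — b ∉ D possible
5. b : E?  L(b) = {C, F} ∪ {¬E}
   clash {E, ¬E} at b — b ∈ E
6. b : F?  L(b) = {C, F} ∪ {¬F}
   clash {F, ¬F} at b — b ∈ F
7. Entailed for b: {C, E, F}

{C, E, F}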